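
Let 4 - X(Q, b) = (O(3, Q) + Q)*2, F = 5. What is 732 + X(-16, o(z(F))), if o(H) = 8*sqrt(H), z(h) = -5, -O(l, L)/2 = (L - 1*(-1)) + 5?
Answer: 728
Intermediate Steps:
O(l, L) = -12 - 2*L (O(l, L) = -2*((L - 1*(-1)) + 5) = -2*((L + 1) + 5) = -2*((1 + L) + 5) = -2*(6 + L) = -12 - 2*L)
X(Q, b) = 28 + 2*Q (X(Q, b) = 4 - ((-12 - 2*Q) + Q)*2 = 4 - (-12 - Q)*2 = 4 - (-24 - 2*Q) = 4 + (24 + 2*Q) = 28 + 2*Q)
732 + X(-16, o(z(F))) = 732 + (28 + 2*(-16)) = 732 + (28 - 32) = 732 - 4 = 728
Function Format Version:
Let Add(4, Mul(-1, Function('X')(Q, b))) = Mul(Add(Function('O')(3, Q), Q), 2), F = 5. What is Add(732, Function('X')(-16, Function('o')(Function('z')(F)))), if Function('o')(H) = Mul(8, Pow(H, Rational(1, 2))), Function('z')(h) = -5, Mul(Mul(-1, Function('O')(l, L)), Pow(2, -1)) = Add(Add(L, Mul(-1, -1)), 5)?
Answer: 728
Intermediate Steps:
Function('O')(l, L) = Add(-12, Mul(-2, L)) (Function('O')(l, L) = Mul(-2, Add(Add(L, Mul(-1, -1)), 5)) = Mul(-2, Add(Add(L, 1), 5)) = Mul(-2, Add(Add(1, L), 5)) = Mul(-2, Add(6, L)) = Add(-12, Mul(-2, L)))
Function('X')(Q, b) = Add(28, Mul(2, Q)) (Function('X')(Q, b) = Add(4, Mul(-1, Mul(Add(Add(-12, Mul(-2, Q)), Q), 2))) = Add(4, Mul(-1, Mul(Add(-12, Mul(-1, Q)), 2))) = Add(4, Mul(-1, Add(-24, Mul(-2, Q)))) = Add(4, Add(24, Mul(2, Q))) = Add(28, Mul(2, Q)))
Add(732, Function('X')(-16, Function('o')(Function('z')(F)))) = Add(732, Add(28, Mul(2, -16))) = Add(732, Add(28, -32)) = Add(732, -4) = 728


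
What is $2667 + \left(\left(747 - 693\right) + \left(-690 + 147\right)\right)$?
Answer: $2178$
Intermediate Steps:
$2667 + \left(\left(747 - 693\right) + \left(-690 + 147\right)\right) = 2667 + \left(54 - 543\right) = 2667 - 489 = 2178$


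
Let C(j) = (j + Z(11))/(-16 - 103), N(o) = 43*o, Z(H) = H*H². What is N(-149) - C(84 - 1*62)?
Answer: -761080/119 ≈ -6395.6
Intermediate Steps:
Z(H) = H³
C(j) = -1331/119 - j/119 (C(j) = (j + 11³)/(-16 - 103) = (j + 1331)/(-119) = (1331 + j)*(-1/119) = -1331/119 - j/119)
N(-149) - C(84 - 1*62) = 43*(-149) - (-1331/119 - (84 - 1*62)/119) = -6407 - (-1331/119 - (84 - 62)/119) = -6407 - (-1331/119 - 1/119*22) = -6407 - (-1331/119 - 22/119) = -6407 - 1*(-1353/119) = -6407 + 1353/119 = -761080/119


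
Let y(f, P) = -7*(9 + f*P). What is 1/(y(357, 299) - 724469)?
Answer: -1/1471733 ≈ -6.7947e-7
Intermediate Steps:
y(f, P) = -63 - 7*P*f (y(f, P) = -7*(9 + P*f) = -63 - 7*P*f)
1/(y(357, 299) - 724469) = 1/((-63 - 7*299*357) - 724469) = 1/((-63 - 747201) - 724469) = 1/(-747264 - 724469) = 1/(-1471733) = -1/1471733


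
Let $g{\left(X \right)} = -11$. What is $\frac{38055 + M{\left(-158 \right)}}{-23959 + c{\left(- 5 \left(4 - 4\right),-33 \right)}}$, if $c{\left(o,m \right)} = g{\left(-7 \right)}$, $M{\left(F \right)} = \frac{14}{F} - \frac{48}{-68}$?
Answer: $- \frac{25554347}{16095855} \approx -1.5876$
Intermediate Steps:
$M{\left(F \right)} = \frac{12}{17} + \frac{14}{F}$ ($M{\left(F \right)} = \frac{14}{F} - - \frac{12}{17} = \frac{14}{F} + \frac{12}{17} = \frac{12}{17} + \frac{14}{F}$)
$c{\left(o,m \right)} = -11$
$\frac{38055 + M{\left(-158 \right)}}{-23959 + c{\left(- 5 \left(4 - 4\right),-33 \right)}} = \frac{38055 + \left(\frac{12}{17} + \frac{14}{-158}\right)}{-23959 - 11} = \frac{38055 + \left(\frac{12}{17} + 14 \left(- \frac{1}{158}\right)\right)}{-23970} = \left(38055 + \left(\frac{12}{17} - \frac{7}{79}\right)\right) \left(- \frac{1}{23970}\right) = \left(38055 + \frac{829}{1343}\right) \left(- \frac{1}{23970}\right) = \frac{51108694}{1343} \left(- \frac{1}{23970}\right) = - \frac{25554347}{16095855}$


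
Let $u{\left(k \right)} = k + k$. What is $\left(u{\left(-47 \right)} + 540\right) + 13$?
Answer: $459$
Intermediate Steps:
$u{\left(k \right)} = 2 k$
$\left(u{\left(-47 \right)} + 540\right) + 13 = \left(2 \left(-47\right) + 540\right) + 13 = \left(-94 + 540\right) + 13 = 446 + 13 = 459$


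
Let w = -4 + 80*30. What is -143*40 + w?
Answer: -3324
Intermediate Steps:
w = 2396 (w = -4 + 2400 = 2396)
-143*40 + w = -143*40 + 2396 = -5720 + 2396 = -3324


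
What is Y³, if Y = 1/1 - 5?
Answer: -64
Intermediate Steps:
Y = -4 (Y = 1*1 - 5 = 1 - 5 = -4)
Y³ = (-4)³ = -64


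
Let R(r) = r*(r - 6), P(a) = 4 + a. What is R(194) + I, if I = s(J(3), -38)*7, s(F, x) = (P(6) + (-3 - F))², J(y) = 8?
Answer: 36479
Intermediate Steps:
s(F, x) = (7 - F)² (s(F, x) = ((4 + 6) + (-3 - F))² = (10 + (-3 - F))² = (7 - F)²)
R(r) = r*(-6 + r)
I = 7 (I = (-7 + 8)²*7 = 1²*7 = 1*7 = 7)
R(194) + I = 194*(-6 + 194) + 7 = 194*188 + 7 = 36472 + 7 = 36479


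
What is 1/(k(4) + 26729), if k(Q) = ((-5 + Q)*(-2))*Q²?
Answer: 1/26761 ≈ 3.7368e-5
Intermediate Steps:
k(Q) = Q²*(10 - 2*Q) (k(Q) = (10 - 2*Q)*Q² = Q²*(10 - 2*Q))
1/(k(4) + 26729) = 1/(2*4²*(5 - 1*4) + 26729) = 1/(2*16*(5 - 4) + 26729) = 1/(2*16*1 + 26729) = 1/(32 + 26729) = 1/26761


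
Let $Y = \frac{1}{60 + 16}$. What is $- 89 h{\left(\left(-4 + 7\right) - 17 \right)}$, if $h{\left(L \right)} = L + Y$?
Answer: $\frac{94607}{76} \approx 1244.8$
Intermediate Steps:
$Y = \frac{1}{76} \approx 0.013158$
$h{\left(L \right)} = \frac{1}{76} + L$ ($h{\left(L \right)} = L + \frac{1}{76} = \frac{1}{76} + L$)
$- 89 h{\left(\left(-4 + 7\right) - 17 \right)} = - 89 \left(\frac{1}{76} + \left(\left(-4 + 7\right) - 17\right)\right) = - 89 \left(\frac{1}{76} + \left(3 - 17\right)\right) = - 89 \left(\frac{1}{76} - 14\right) = \left(-89\right) \left(- \frac{1063}{76}\right) = \frac{94607}{76}$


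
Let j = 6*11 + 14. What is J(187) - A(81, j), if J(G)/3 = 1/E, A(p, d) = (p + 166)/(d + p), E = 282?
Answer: -23057/15134 ≈ -1.5235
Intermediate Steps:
j = 80 (j = 66 + 14 = 80)
A(p, d) = (166 + p)/(d + p)
J(G) = 1/94 (J(G) = 3/282 = 3*(1/282) = 1/94)
J(187) - A(81, j) = 1/94 - (166 + 81)/(80 + 81) = 1/94 - 247/161 = -23057/15134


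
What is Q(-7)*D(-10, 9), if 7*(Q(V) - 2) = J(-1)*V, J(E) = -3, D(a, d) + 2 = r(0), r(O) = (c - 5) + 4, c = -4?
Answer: -35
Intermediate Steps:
r(O) = -5 (r(O) = (-4 - 5) + 4 = -9 + 4 = -5)
D(a, d) = -7 (D(a, d) = -2 - 5 = -7)
Q(V) = 2 - 3*V/7 (Q(V) = 2 + (-3*V)/7 = 2 - 3*V/7)
Q(-7)*D(-10, 9) = (2 - 3/7*(-7))*(-7) = (2 + 3)*(-7) = 5*(-7) = -35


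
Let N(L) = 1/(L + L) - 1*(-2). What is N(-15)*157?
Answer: 9263/30 ≈ 308.77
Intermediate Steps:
N(L) = 2 + 1/(2*L) (N(L) = 1/(2*L) + 2 = 2 + 1/(2*L))
N(-15)*157 = (2 + (½)/(-15))*157 = (2 + (½)*(-1/15))*157 = (2 - 1/30)*157 = (59/30)*157 = 9263/30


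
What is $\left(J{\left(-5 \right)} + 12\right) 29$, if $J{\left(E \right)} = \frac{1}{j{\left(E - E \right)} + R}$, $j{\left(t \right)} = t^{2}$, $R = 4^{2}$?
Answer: $\frac{5597}{16} \approx 349.81$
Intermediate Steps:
$R = 16$
$J{\left(E \right)} = \frac{1}{16}$ ($J{\left(E \right)} = \frac{1}{\left(E - E\right)^{2} + 16} = \frac{1}{0^{2} + 16} = \frac{1}{0 + 16} = \frac{1}{16}$)
$\left(J{\left(-5 \right)} + 12\right) 29 = \left(\frac{1}{16} + 12\right) 29 = \frac{193}{16} \cdot 29 = \frac{5597}{16}$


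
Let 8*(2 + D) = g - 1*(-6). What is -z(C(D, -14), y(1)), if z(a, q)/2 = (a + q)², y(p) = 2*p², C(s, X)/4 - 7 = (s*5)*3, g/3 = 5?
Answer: -18225/2 ≈ -9112.5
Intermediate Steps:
g = 15 (g = 3*5 = 15)
D = 5/8 (D = -2 + (15 - 1*(-6))/8 = -2 + (15 + 6)/8 = -2 + (⅛)*21 = -2 + 21/8 = 5/8 ≈ 0.62500)
C(s, X) = 28 + 60*s (C(s, X) = 28 + 4*((s*5)*3) = 28 + 4*((5*s)*3) = 28 + 4*(15*s) = 28 + 60*s)
z(a, q) = 2*(a + q)²
-z(C(D, -14), y(1)) = -2*((28 + 60*(5/8)) + 2*1²)² = -2*((28 + 75/2) + 2*1)² = -2*(131/2 + 2)² = -2*(135/2)² = -2*18225/4 = -1*18225/2 = -18225/2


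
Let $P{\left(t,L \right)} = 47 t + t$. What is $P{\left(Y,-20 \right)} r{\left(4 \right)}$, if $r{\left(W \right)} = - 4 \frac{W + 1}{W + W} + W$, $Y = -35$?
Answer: $-2520$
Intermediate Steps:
$P{\left(t,L \right)} = 48 t$
$r{\left(W \right)} = W - \frac{2 \left(1 + W\right)}{W}$ ($r{\left(W \right)} = - 4 \frac{1 + W}{2 W} + W = - \frac{2 \left(1 + W\right)}{W} + W = W - \frac{2 \left(1 + W\right)}{W}$)
$P{\left(Y,-20 \right)} r{\left(4 \right)} = 48 \left(-35\right) \left(-2 + 4 - \frac{2}{4}\right) = - 1680 \left(-2 + 4 - \frac{1}{2}\right) = \left(-1680\right) \frac{3}{2} = -2520$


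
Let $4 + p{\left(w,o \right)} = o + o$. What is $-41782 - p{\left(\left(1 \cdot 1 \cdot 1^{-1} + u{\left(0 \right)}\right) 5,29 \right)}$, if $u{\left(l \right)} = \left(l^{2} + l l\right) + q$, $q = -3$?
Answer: $-41836$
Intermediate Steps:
$u{\left(l \right)} = -3 + 2 l^{2}$ ($u{\left(l \right)} = \left(l^{2} + l l\right) - 3 = \left(l^{2} + l^{2}\right) - 3 = 2 l^{2} - 3 = -3 + 2 l^{2}$)
$p{\left(w,o \right)} = -4 + 2 o$ ($p{\left(w,o \right)} = -4 + \left(o + o\right) = -4 + 2 o$)
$-41782 - p{\left(\left(1 \cdot 1 \cdot 1^{-1} + u{\left(0 \right)}\right) 5,29 \right)} = -41782 - \left(-4 + 2 \cdot 29\right) = -41782 - \left(-4 + 58\right) = -41782 - 54 = -41836$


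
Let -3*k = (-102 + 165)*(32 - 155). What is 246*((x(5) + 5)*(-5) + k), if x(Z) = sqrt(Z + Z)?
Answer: 629268 - 1230*sqrt(10) ≈ 6.2538e+5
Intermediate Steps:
x(Z) = sqrt(2)*sqrt(Z) (x(Z) = sqrt(2*Z) = sqrt(2)*sqrt(Z))
k = 2583 (k = -(-102 + 165)*(32 - 155)/3 = -21*(-123) = -1/3*(-7749) = 2583)
246*((x(5) + 5)*(-5) + k) = 246*((sqrt(2)*sqrt(5) + 5)*(-5) + 2583) = 246*((sqrt(10) + 5)*(-5) + 2583) = 246*((5 + sqrt(10))*(-5) + 2583) = 246*((-25 - 5*sqrt(10)) + 2583) = 246*(2558 - 5*sqrt(10)) = 629268 - 1230*sqrt(10)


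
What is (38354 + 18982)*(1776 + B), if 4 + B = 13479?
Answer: 874431336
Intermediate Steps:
B = 13475 (B = -4 + 13479 = 13475)
(38354 + 18982)*(1776 + B) = (38354 + 18982)*(1776 + 13475) = 57336*15251 = 874431336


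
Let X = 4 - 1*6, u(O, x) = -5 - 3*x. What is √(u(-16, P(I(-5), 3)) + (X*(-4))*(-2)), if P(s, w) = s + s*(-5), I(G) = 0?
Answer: I*√21 ≈ 4.5826*I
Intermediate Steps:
P(s, w) = -4*s (P(s, w) = s - 5*s = -4*s)
X = -2 (X = 4 - 6 = -2)
√(u(-16, P(I(-5), 3)) + (X*(-4))*(-2)) = √((-5 - (-12)*0) - 2*(-4)*(-2)) = √((-5 - 3*0) + 8*(-2)) = √((-5 + 0) - 16) = √(-5 - 16) = √(-21) = I*√21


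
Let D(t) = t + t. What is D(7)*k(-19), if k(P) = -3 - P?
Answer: 224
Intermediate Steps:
D(t) = 2*t
D(7)*k(-19) = (2*7)*(-3 - 1*(-19)) = 14*(-3 + 19) = 14*16 = 224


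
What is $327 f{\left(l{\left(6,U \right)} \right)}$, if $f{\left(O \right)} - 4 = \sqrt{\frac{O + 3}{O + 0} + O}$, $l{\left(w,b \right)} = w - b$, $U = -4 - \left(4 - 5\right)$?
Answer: $1308 + 109 \sqrt{93} \approx 2359.2$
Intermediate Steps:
$U = -3$ ($U = -4 - \left(4 - 5\right) = -4 - -1 = -4 + 1 = -3$)
$f{\left(O \right)} = 4 + \sqrt{O + \frac{3 + O}{O}}$ ($f{\left(O \right)} = 4 + \sqrt{\frac{O + 3}{O + 0} + O} = 4 + \sqrt{\frac{3 + O}{O} + O} = 4 + \sqrt{O + \frac{3 + O}{O}}$)
$327 f{\left(l{\left(6,U \right)} \right)} = 327 \left(4 + \sqrt{1 + \left(6 - -3\right) + \frac{3}{6 - -3}}\right) = 327 \left(4 + \sqrt{1 + \left(6 + 3\right) + \frac{3}{6 + 3}}\right) = 327 \left(4 + \sqrt{1 + 9 + \frac{3}{9}}\right) = 327 \left(4 + \sqrt{1 + 9 + 3 \cdot \frac{1}{9}}\right) = 327 \left(4 + \sqrt{1 + 9 + \frac{1}{3}}\right) = 327 \left(4 + \sqrt{\frac{31}{3}}\right) = 327 \left(4 + \frac{\sqrt{93}}{3}\right) = 1308 + 109 \sqrt{93}$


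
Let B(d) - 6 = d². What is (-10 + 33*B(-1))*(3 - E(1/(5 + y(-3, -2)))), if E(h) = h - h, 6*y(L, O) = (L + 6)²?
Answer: 663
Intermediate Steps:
y(L, O) = (6 + L)²/6 (y(L, O) = (L + 6)²/6 = (6 + L)²/6)
B(d) = 6 + d²
E(h) = 0
(-10 + 33*B(-1))*(3 - E(1/(5 + y(-3, -2)))) = (-10 + 33*(6 + (-1)²))*(3 - 1*0) = (-10 + 33*(6 + 1))*(3 + 0) = (-10 + 33*7)*3 = (-10 + 231)*3 = 221*3 = 663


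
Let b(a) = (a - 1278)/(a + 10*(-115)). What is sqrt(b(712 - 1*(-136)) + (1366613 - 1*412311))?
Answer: sqrt(21759072367)/151 ≈ 976.88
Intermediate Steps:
b(a) = (-1278 + a)/(-1150 + a) (b(a) = (-1278 + a)/(a - 1150) = (-1278 + a)/(-1150 + a))
sqrt(b(712 - 1*(-136)) + (1366613 - 1*412311)) = sqrt((-1278 + (712 - 1*(-136)))/(-1150 + (712 - 1*(-136))) + (1366613 - 1*412311)) = sqrt((-1278 + (712 + 136))/(-1150 + (712 + 136)) + (1366613 - 412311)) = sqrt((-1278 + 848)/(-1150 + 848) + 954302) = sqrt(-430/(-302) + 954302) = sqrt(-1/302*(-430) + 954302) = sqrt(215/151 + 954302) = sqrt(144099817/151) = sqrt(21759072367)/151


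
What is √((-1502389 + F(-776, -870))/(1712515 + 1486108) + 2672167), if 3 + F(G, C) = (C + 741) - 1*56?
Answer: 2*√6834860266814597518/3198623 ≈ 1634.7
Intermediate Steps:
F(G, C) = 682 + C (F(G, C) = -3 + ((C + 741) - 1*56) = -3 + ((741 + C) - 56) = -3 + (685 + C) = 682 + C)
√((-1502389 + F(-776, -870))/(1712515 + 1486108) + 2672167) = √((-1502389 + (682 - 870))/(1712515 + 1486108) + 2672167) = √((-1502389 - 188)/3198623 + 2672167) = √(-1502577*1/3198623 + 2672167) = √(-1502577/3198623 + 2672167) = √(8547253323464/3198623) = 2*√6834860266814597518/3198623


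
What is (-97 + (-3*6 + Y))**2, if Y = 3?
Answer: 12544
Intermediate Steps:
(-97 + (-3*6 + Y))**2 = (-97 + (-3*6 + 3))**2 = (-97 + (-18 + 3))**2 = (-97 - 15)**2 = (-112)**2 = 12544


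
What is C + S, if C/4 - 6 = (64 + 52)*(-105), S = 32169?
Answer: -16527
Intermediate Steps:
C = -48696 (C = 24 + 4*((64 + 52)*(-105)) = 24 + 4*(116*(-105)) = 24 + 4*(-12180) = 24 - 48720 = -48696)
C + S = -48696 + 32169 = -16527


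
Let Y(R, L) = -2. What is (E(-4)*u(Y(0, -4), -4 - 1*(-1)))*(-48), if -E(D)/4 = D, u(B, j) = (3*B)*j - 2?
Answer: -12288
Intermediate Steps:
u(B, j) = -2 + 3*B*j (u(B, j) = 3*B*j - 2 = -2 + 3*B*j)
E(D) = -4*D
(E(-4)*u(Y(0, -4), -4 - 1*(-1)))*(-48) = ((-4*(-4))*(-2 + 3*(-2)*(-4 - 1*(-1))))*(-48) = (16*(-2 + 3*(-2)*(-4 + 1)))*(-48) = (16*(-2 + 3*(-2)*(-3)))*(-48) = (16*(-2 + 18))*(-48) = (16*16)*(-48) = 256*(-48) = -12288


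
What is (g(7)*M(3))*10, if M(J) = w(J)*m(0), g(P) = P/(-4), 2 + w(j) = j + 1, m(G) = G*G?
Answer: 0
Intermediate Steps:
m(G) = G²
w(j) = -1 + j (w(j) = -2 + (j + 1) = -2 + (1 + j) = -1 + j)
g(P) = -P/4 (g(P) = P*(-¼) = -P/4)
M(J) = 0 (M(J) = (-1 + J)*0² = (-1 + J)*0 = 0)
(g(7)*M(3))*10 = (-¼*7*0)*10 = -7/4*0*10 = 0*10 = 0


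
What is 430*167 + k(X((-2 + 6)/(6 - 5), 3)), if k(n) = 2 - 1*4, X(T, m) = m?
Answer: 71808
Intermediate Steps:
k(n) = -2 (k(n) = 2 - 4 = -2)
430*167 + k(X((-2 + 6)/(6 - 5), 3)) = 430*167 - 2 = 71810 - 2 = 71808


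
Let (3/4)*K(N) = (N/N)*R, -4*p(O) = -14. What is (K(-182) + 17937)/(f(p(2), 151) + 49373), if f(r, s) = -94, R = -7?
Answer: 53783/147837 ≈ 0.36380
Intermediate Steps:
p(O) = 7/2 (p(O) = -¼*(-14) = 7/2)
K(N) = -28/3 (K(N) = 4*((N/N)*(-7))/3 = 4*(1*(-7))/3 = (4/3)*(-7) = -28/3)
(K(-182) + 17937)/(f(p(2), 151) + 49373) = (-28/3 + 17937)/(-94 + 49373) = (53783/3)/49279 = (53783/3)*(1/49279) = 53783/147837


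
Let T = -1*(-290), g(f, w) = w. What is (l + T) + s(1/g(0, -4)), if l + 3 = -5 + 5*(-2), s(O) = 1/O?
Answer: 268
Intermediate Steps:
l = -18 (l = -3 + (-5 + 5*(-2)) = -3 + (-5 - 10) = -3 - 15 = -18)
T = 290
(l + T) + s(1/g(0, -4)) = (-18 + 290) + 1/(1/(-4)) = 272 + 1/(-1/4) = 272 - 4 = 268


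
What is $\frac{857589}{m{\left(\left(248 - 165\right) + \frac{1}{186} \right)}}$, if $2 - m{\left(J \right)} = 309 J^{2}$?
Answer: $- \frac{9889716348}{24551337199} \approx -0.40282$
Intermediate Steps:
$m{\left(J \right)} = 2 - 309 J^{2}$
$\frac{857589}{m{\left(\left(248 - 165\right) + \frac{1}{186} \right)}} = \frac{857589}{2 - 309 \left(\left(248 - 165\right) + \frac{1}{186}\right)^{2}} = \frac{857589}{2 - 309 \left(83 + \frac{1}{186}\right)^{2}} = \frac{857589}{2 - 309 \left(\frac{15439}{186}\right)^{2}} = \frac{857589}{2 - \frac{24551360263}{11532}} = \frac{857589}{- \frac{24551337199}{11532}} = 857589 \left(- \frac{11532}{24551337199}\right) = - \frac{9889716348}{24551337199}$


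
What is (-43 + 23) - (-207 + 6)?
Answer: 181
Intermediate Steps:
(-43 + 23) - (-207 + 6) = -20 - 1*(-201) = -20 + 201 = 181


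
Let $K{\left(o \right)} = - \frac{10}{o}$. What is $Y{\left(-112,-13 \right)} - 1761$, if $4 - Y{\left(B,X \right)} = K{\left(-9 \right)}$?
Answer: $- \frac{15823}{9} \approx -1758.1$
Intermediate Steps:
$Y{\left(B,X \right)} = \frac{26}{9}$ ($Y{\left(B,X \right)} = 4 - - \frac{10}{-9} = 4 - \left(-10\right) \left(- \frac{1}{9}\right) = 4 - \frac{10}{9} = \frac{26}{9}$)
$Y{\left(-112,-13 \right)} - 1761 = \frac{26}{9} - 1761 = - \frac{15823}{9}$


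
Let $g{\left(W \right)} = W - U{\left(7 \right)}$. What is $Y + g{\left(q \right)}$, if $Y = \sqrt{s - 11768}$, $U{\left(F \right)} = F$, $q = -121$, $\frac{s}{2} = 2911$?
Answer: $-128 + i \sqrt{5946} \approx -128.0 + 77.11 i$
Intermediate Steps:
$s = 5822$ ($s = 2 \cdot 2911 = 5822$)
$g{\left(W \right)} = -7 + W$ ($g{\left(W \right)} = W - 7 = -7 + W$)
$Y = i \sqrt{5946}$ ($Y = \sqrt{5822 - 11768} = \sqrt{-5946} = i \sqrt{5946} \approx 77.11 i$)
$Y + g{\left(q \right)} = i \sqrt{5946} - 128 = -128 + i \sqrt{5946}$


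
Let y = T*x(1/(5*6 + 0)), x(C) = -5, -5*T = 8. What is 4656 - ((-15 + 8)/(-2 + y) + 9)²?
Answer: 165407/36 ≈ 4594.6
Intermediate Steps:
T = -8/5 (T = -⅕*8 = -8/5 ≈ -1.6000)
y = 8 (y = -8/5*(-5) = 8)
4656 - ((-15 + 8)/(-2 + y) + 9)² = 4656 - ((-15 + 8)/(-2 + 8) + 9)² = 4656 - (-7/6 + 9)² = 4656 - (47/6)² = 4656 - 1*2209/36 = 4656 - 2209/36 = 165407/36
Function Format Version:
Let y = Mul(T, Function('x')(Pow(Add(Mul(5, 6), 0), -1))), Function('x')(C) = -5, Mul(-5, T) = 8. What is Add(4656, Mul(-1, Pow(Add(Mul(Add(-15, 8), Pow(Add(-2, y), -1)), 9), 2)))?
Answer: Rational(165407, 36) ≈ 4594.6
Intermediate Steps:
T = Rational(-8, 5) (T = Mul(Rational(-1, 5), 8) = Rational(-8, 5) ≈ -1.6000)
y = 8 (y = Mul(Rational(-8, 5), -5) = 8)
Add(4656, Mul(-1, Pow(Add(Mul(Add(-15, 8), Pow(Add(-2, y), -1)), 9), 2))) = Add(4656, Mul(-1, Pow(Add(Mul(Add(-15, 8), Pow(Add(-2, 8), -1)), 9), 2))) = Add(4656, Mul(-1, Pow(Add(Mul(-7, Pow(6, -1)), 9), 2))) = Add(4656, Mul(-1, Pow(Add(Mul(-7, Rational(1, 6)), 9), 2))) = Add(4656, Mul(-1, Pow(Add(Rational(-7, 6), 9), 2))) = Add(4656, Mul(-1, Pow(Rational(47, 6), 2))) = Add(4656, Mul(-1, Rational(2209, 36))) = Add(4656, Rational(-2209, 36)) = Rational(165407, 36)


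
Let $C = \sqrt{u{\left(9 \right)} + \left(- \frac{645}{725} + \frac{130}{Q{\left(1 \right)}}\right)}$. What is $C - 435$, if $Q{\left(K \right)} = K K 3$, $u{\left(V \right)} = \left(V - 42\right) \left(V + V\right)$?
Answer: $-435 + \frac{i \sqrt{104368245}}{435} \approx -435.0 + 23.485 i$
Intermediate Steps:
$u{\left(V \right)} = 2 V \left(-42 + V\right)$ ($u{\left(V \right)} = \left(-42 + V\right) 2 V = 2 V \left(-42 + V\right)$)
$Q{\left(K \right)} = 3 K^{2}$ ($Q{\left(K \right)} = K^{2} \cdot 3 = 3 K^{2}$)
$C = \frac{i \sqrt{104368245}}{435}$ ($C = \sqrt{2 \cdot 9 \left(-42 + 9\right) + \left(- \frac{645}{725} + \frac{130}{3 \cdot 1^{2}}\right)} = \sqrt{2 \cdot 9 \left(-33\right) + \left(\left(-645\right) \frac{1}{725} + \frac{130}{3 \cdot 1}\right)} = \sqrt{-594 - \left(\frac{129}{145} - \frac{130}{3}\right)} = \sqrt{-594 + \left(- \frac{129}{145} + 130 \cdot \frac{1}{3}\right)} = \sqrt{-594 + \left(- \frac{129}{145} + \frac{130}{3}\right)} = \sqrt{-594 + \frac{18463}{435}} = \sqrt{- \frac{239927}{435}} = \frac{i \sqrt{104368245}}{435} \approx 23.485 i$)
$C - 435 = \frac{i \sqrt{104368245}}{435} - 435 = -435 + \frac{i \sqrt{104368245}}{435}$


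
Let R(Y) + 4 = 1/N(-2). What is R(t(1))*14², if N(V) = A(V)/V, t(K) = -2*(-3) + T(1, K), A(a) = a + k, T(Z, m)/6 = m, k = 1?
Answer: -392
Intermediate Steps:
T(Z, m) = 6*m
A(a) = 1 + a (A(a) = a + 1 = 1 + a)
t(K) = 6 + 6*K (t(K) = -2*(-3) + 6*K = 6 + 6*K)
N(V) = (1 + V)/V
R(Y) = -2 (R(Y) = -4 + 1/((1 - 2)/(-2)) = -4 + 1/(-½*(-1)) = -4 + 1/(½) = -4 + 2 = -2)
R(t(1))*14² = -2*14² = -2*196 = -392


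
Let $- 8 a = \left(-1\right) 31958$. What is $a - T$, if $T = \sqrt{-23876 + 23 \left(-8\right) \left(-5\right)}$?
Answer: $\frac{15979}{4} - 2 i \sqrt{5739} \approx 3994.8 - 151.51 i$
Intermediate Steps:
$T = 2 i \sqrt{5739}$ ($T = \sqrt{-23876 - -920} = \sqrt{-23876 + 920} = \sqrt{-22956} = 2 i \sqrt{5739} \approx 151.51 i$)
$a = \frac{15979}{4}$ ($a = - \frac{\left(-1\right) 31958}{8} = \left(- \frac{1}{8}\right) \left(-31958\right) = \frac{15979}{4} \approx 3994.8$)
$a - T = \frac{15979}{4} - 2 i \sqrt{5739}$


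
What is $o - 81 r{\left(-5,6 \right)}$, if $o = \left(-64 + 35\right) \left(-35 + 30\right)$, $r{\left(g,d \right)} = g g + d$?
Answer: $-2366$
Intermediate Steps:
$r{\left(g,d \right)} = d + g^{2}$ ($r{\left(g,d \right)} = g^{2} + d = d + g^{2}$)
$o = 145$ ($o = \left(-29\right) \left(-5\right) = 145$)
$o - 81 r{\left(-5,6 \right)} = 145 - 81 \left(6 + \left(-5\right)^{2}\right) = 145 - 81 \left(6 + 25\right) = 145 - 2511 = -2366$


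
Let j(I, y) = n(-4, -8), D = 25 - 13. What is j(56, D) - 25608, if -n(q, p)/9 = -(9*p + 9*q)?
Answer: -26580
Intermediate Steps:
D = 12
n(q, p) = 81*p + 81*q (n(q, p) = -(-81)/(1/(p + q)) = -(-81)*(p + q) = -9*(-9*p - 9*q) = 81*p + 81*q)
j(I, y) = -972 (j(I, y) = 81*(-8) + 81*(-4) = -648 - 324 = -972)
j(56, D) - 25608 = -972 - 25608 = -26580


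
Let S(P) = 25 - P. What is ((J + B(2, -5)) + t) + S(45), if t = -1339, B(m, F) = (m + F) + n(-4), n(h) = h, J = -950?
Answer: -2316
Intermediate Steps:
B(m, F) = -4 + F + m (B(m, F) = (m + F) - 4 = (F + m) - 4 = -4 + F + m)
((J + B(2, -5)) + t) + S(45) = ((-950 + (-4 - 5 + 2)) - 1339) + (25 - 1*45) = ((-950 - 7) - 1339) + (25 - 45) = (-957 - 1339) - 20 = -2296 - 20 = -2316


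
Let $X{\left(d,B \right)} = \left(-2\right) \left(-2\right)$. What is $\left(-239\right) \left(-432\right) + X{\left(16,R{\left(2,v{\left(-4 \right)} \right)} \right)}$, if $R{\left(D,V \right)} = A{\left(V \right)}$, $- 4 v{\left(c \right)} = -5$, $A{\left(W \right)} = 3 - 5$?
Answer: $103252$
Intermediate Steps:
$A{\left(W \right)} = -2$ ($A{\left(W \right)} = 3 - 5 = -2$)
$v{\left(c \right)} = \frac{5}{4}$ ($v{\left(c \right)} = \left(- \frac{1}{4}\right) \left(-5\right) = \frac{5}{4}$)
$R{\left(D,V \right)} = -2$
$X{\left(d,B \right)} = 4$
$\left(-239\right) \left(-432\right) + X{\left(16,R{\left(2,v{\left(-4 \right)} \right)} \right)} = \left(-239\right) \left(-432\right) + 4 = 103248 + 4 = 103252$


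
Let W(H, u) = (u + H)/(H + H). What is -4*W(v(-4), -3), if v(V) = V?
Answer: -7/2 ≈ -3.5000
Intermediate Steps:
W(H, u) = (H + u)/(2*H) (W(H, u) = (H + u)/((2*H)) = (H + u)*(1/(2*H)) = (H + u)/(2*H))
-4*W(v(-4), -3) = -2*(-4 - 3)/(-4) = -2*(-1)*(-7)/4 = -4*7/8 = -7/2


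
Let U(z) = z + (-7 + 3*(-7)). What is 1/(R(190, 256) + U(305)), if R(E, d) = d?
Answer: 1/533 ≈ 0.0018762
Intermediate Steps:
U(z) = -28 + z (U(z) = z + (-7 - 21) = z - 28 = -28 + z)
1/(R(190, 256) + U(305)) = 1/(256 + (-28 + 305)) = 1/(256 + 277) = 1/533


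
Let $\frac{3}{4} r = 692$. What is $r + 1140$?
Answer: $\frac{6188}{3} \approx 2062.7$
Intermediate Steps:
$r = \frac{2768}{3}$ ($r = \frac{4}{3} \cdot 692 = \frac{2768}{3} \approx 922.67$)
$r + 1140 = \frac{2768}{3} + 1140 = \frac{6188}{3}$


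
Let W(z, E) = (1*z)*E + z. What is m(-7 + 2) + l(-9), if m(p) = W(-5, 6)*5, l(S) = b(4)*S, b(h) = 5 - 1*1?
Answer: -211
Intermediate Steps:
b(h) = 4 (b(h) = 5 - 1 = 4)
l(S) = 4*S
W(z, E) = z + E*z (W(z, E) = z*E + z = E*z + z = z + E*z)
m(p) = -175 (m(p) = -5*(1 + 6)*5 = -5*7*5 = -35*5 = -175)
m(-7 + 2) + l(-9) = -175 + 4*(-9) = -175 - 36 = -211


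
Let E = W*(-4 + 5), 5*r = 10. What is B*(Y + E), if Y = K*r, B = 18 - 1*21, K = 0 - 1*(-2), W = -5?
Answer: 3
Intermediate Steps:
r = 2 (r = (⅕)*10 = 2)
K = 2 (K = 0 + 2 = 2)
B = -3 (B = 18 - 21 = -3)
E = -5 (E = -5*(-4 + 5) = -5*1 = -5)
Y = 4 (Y = 2*2 = 4)
B*(Y + E) = -3*(4 - 5) = -3*(-1) = 3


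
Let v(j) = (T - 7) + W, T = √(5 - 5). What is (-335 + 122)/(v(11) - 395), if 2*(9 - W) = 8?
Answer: 213/397 ≈ 0.53652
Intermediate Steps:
W = 5 (W = 9 - ½*8 = 9 - 4 = 5)
T = 0 (T = √0 = 0)
v(j) = -2 (v(j) = (0 - 7) + 5 = -7 + 5 = -2)
(-335 + 122)/(v(11) - 395) = (-335 + 122)/(-2 - 395) = -213/(-397) = -213*(-1/397) = 213/397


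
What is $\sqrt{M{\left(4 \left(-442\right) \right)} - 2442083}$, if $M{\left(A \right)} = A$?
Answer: $9 i \sqrt{30171} \approx 1563.3 i$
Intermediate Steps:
$\sqrt{M{\left(4 \left(-442\right) \right)} - 2442083} = \sqrt{4 \left(-442\right) - 2442083} = \sqrt{-1768 - 2442083} = \sqrt{-2443851} = 9 i \sqrt{30171}$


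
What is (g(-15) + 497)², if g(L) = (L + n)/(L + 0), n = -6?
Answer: 6210064/25 ≈ 2.4840e+5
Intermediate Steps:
g(L) = (-6 + L)/L (g(L) = (L - 6)/(L + 0) = (-6 + L)/L)
(g(-15) + 497)² = ((-6 - 15)/(-15) + 497)² = (-1/15*(-21) + 497)² = (7/5 + 497)² = (2492/5)² = 6210064/25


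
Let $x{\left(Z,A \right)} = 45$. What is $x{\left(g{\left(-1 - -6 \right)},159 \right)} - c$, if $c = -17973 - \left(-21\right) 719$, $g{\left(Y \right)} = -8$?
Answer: $2919$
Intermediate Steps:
$c = -2874$ ($c = -17973 - -15099 = -17973 + 15099 = -2874$)
$x{\left(g{\left(-1 - -6 \right)},159 \right)} - c = 45 - -2874 = 45 + 2874 = 2919$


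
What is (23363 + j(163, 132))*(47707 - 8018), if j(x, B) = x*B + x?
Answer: 1787671938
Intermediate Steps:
j(x, B) = x + B*x (j(x, B) = B*x + x = x + B*x)
(23363 + j(163, 132))*(47707 - 8018) = (23363 + 163*(1 + 132))*(47707 - 8018) = (23363 + 163*133)*39689 = (23363 + 21679)*39689 = 45042*39689 = 1787671938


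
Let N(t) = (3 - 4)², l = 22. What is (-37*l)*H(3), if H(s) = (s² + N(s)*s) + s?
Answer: -12210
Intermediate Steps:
N(t) = 1 (N(t) = (-1)² = 1)
H(s) = s² + 2*s (H(s) = (s² + 1*s) + s = (s² + s) + s = (s + s²) + s = s² + 2*s)
(-37*l)*H(3) = (-37*22)*(3*(2 + 3)) = -2442*5 = -814*15 = -12210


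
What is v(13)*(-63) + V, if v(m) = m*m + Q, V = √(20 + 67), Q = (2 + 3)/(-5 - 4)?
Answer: -10612 + √87 ≈ -10603.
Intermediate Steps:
Q = -5/9 (Q = 5/(-9) = 5*(-⅑) = -5/9 ≈ -0.55556)
V = √87 ≈ 9.3274
v(m) = -5/9 + m² (v(m) = m*m - 5/9 = m² - 5/9 = -5/9 + m²)
v(13)*(-63) + V = (-5/9 + 13²)*(-63) + √87 = (-5/9 + 169)*(-63) + √87 = (1516/9)*(-63) + √87 = -10612 + √87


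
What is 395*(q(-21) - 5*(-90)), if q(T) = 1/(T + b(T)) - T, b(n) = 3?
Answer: 3348415/18 ≈ 1.8602e+5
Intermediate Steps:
q(T) = 1/(3 + T) - T (q(T) = 1/(T + 3) - T = 1/(3 + T) - T)
395*(q(-21) - 5*(-90)) = 395*((1 - 1*(-21)² - 3*(-21))/(3 - 21) - 5*(-90)) = 395*((1 - 1*441 + 63)/(-18) + 450) = 395*(-(1 - 441 + 63)/18 + 450) = 395*(-1/18*(-377) + 450) = 395*(377/18 + 450) = 395*(8477/18) = 3348415/18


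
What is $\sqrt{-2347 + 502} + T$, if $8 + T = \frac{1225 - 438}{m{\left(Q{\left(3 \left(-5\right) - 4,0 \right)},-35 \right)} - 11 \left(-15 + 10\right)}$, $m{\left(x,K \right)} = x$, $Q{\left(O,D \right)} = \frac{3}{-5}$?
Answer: $\frac{1759}{272} + 3 i \sqrt{205} \approx 6.4669 + 42.953 i$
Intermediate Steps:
$Q{\left(O,D \right)} = - \frac{3}{5}$ ($Q{\left(O,D \right)} = 3 \left(- \frac{1}{5}\right) = - \frac{3}{5}$)
$T = \frac{1759}{272}$ ($T = -8 + \frac{1225 - 438}{- \frac{3}{5} - 11 \left(-15 + 10\right)} = -8 + \frac{787}{- \frac{3}{5} - -55} = -8 + \frac{787}{- \frac{3}{5} + 55} = -8 + \frac{787}{\frac{272}{5}} = -8 + 787 \cdot \frac{5}{272} = -8 + \frac{3935}{272} = \frac{1759}{272} \approx 6.4669$)
$\sqrt{-2347 + 502} + T = \sqrt{-2347 + 502} + \frac{1759}{272} = \sqrt{-1845} + \frac{1759}{272} = 3 i \sqrt{205} + \frac{1759}{272} = \frac{1759}{272} + 3 i \sqrt{205}$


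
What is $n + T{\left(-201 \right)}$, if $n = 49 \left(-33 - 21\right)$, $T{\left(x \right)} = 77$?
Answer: $-2569$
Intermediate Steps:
$n = -2646$ ($n = 49 \left(-33 - 21\right) = 49 \left(-54\right) = -2646$)
$n + T{\left(-201 \right)} = -2646 + 77 = -2569$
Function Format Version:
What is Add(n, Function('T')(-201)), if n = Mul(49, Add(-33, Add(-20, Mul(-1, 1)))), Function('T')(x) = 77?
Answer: -2569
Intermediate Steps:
n = -2646 (n = Mul(49, Add(-33, Add(-20, -1))) = Mul(49, Add(-33, -21)) = Mul(49, -54) = -2646)
Add(n, Function('T')(-201)) = Add(-2646, 77) = -2569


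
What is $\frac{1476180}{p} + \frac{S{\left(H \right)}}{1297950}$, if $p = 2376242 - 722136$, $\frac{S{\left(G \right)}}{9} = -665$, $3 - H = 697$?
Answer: $\frac{63536933553}{71564896090} \approx 0.88782$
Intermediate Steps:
$H = -694$ ($H = 3 - 697 = -694$)
$S{\left(G \right)} = -5985$ ($S{\left(G \right)} = 9 \left(-665\right) = -5985$)
$p = 1654106$ ($p = 2376242 - 722136 = 1654106$)
$\frac{1476180}{p} + \frac{S{\left(H \right)}}{1297950} = \frac{1476180}{1654106} - \frac{5985}{1297950} = 1476180 \cdot \frac{1}{1654106} - \frac{399}{86530} = \frac{738090}{827053} - \frac{399}{86530} = \frac{63536933553}{71564896090}$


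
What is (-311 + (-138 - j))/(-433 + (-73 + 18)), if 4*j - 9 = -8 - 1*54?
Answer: 1743/1952 ≈ 0.89293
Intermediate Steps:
j = -53/4 (j = 9/4 + (-8 - 1*54)/4 = 9/4 + (-8 - 54)/4 = 9/4 + (¼)*(-62) = 9/4 - 31/2 = -53/4 ≈ -13.250)
(-311 + (-138 - j))/(-433 + (-73 + 18)) = (-311 + (-138 - 1*(-53/4)))/(-433 + (-73 + 18)) = (-311 + (-138 + 53/4))/(-433 - 55) = (-311 - 499/4)/(-488) = -1743/4*(-1/488) = 1743/1952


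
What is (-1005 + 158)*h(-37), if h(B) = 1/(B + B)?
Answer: 847/74 ≈ 11.446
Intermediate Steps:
h(B) = 1/(2*B)
(-1005 + 158)*h(-37) = (-1005 + 158)*((½)/(-37)) = -847*(-1)/(2*37) = -847*(-1/74) = 847/74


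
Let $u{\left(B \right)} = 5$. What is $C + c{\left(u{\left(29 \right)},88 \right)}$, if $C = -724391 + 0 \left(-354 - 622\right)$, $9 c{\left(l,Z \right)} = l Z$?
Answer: $- \frac{6519079}{9} \approx -7.2434 \cdot 10^{5}$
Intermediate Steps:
$c{\left(l,Z \right)} = \frac{Z l}{9}$ ($c{\left(l,Z \right)} = \frac{l Z}{9} = \frac{Z l}{9}$)
$C = -724391$ ($C = -724391 + 0 \left(-976\right) = -724391 + 0 = -724391$)
$C + c{\left(u{\left(29 \right)},88 \right)} = -724391 + \frac{1}{9} \cdot 88 \cdot 5 = -724391 + \frac{440}{9} = - \frac{6519079}{9}$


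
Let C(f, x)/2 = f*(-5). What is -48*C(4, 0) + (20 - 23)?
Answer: 1917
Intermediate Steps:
C(f, x) = -10*f (C(f, x) = 2*(f*(-5)) = 2*(-5*f) = -10*f)
-48*C(4, 0) + (20 - 23) = -(-480)*4 + (20 - 23) = -48*(-40) - 3 = 1920 - 3 = 1917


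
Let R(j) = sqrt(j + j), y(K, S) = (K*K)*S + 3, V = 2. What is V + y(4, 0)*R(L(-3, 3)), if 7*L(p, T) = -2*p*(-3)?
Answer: 2 + 18*I*sqrt(7)/7 ≈ 2.0 + 6.8034*I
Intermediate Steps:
y(K, S) = 3 + S*K**2 (y(K, S) = K**2*S + 3 = S*K**2 + 3 = 3 + S*K**2)
L(p, T) = 6*p/7 (L(p, T) = (-2*p*(-3))/7 = (6*p)/7 = 6*p/7)
R(j) = sqrt(2)*sqrt(j) (R(j) = sqrt(2*j) = sqrt(2)*sqrt(j))
V + y(4, 0)*R(L(-3, 3)) = 2 + (3 + 0*4**2)*(sqrt(2)*sqrt((6/7)*(-3))) = 2 + (3 + 0*16)*(sqrt(2)*sqrt(-18/7)) = 2 + (3 + 0)*(sqrt(2)*(3*I*sqrt(14)/7)) = 2 + 3*(6*I*sqrt(7)/7) = 2 + 18*I*sqrt(7)/7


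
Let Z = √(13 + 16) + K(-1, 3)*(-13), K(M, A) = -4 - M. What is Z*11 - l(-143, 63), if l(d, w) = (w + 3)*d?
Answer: 9867 + 11*√29 ≈ 9926.2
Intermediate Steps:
l(d, w) = d*(3 + w) (l(d, w) = (3 + w)*d = d*(3 + w))
Z = 39 + √29 (Z = √(13 + 16) + (-4 - 1*(-1))*(-13) = √29 + (-4 + 1)*(-13) = √29 - 3*(-13) = √29 + 39 = 39 + √29 ≈ 44.385)
Z*11 - l(-143, 63) = (39 + √29)*11 - (-143)*(3 + 63) = (429 + 11*√29) - (-143)*66 = (429 + 11*√29) - 1*(-9438) = (429 + 11*√29) + 9438 = 9867 + 11*√29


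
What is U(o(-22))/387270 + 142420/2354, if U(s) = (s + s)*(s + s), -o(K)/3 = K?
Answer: 1533222486/25323155 ≈ 60.546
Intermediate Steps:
o(K) = -3*K
U(s) = 4*s**2 (U(s) = (2*s)*(2*s) = 4*s**2)
U(o(-22))/387270 + 142420/2354 = (4*(-3*(-22))**2)/387270 + 142420/2354 = (4*66**2)*(1/387270) + 142420*(1/2354) = (4*4356)*(1/387270) + 71210/1177 = 17424*(1/387270) + 71210/1177 = 968/21515 + 71210/1177 = 1533222486/25323155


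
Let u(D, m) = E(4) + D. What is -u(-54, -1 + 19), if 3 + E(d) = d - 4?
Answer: 57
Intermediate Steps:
E(d) = -7 + d (E(d) = -3 + (d - 4) = -3 + (-4 + d) = -7 + d)
u(D, m) = -3 + D (u(D, m) = (-7 + 4) + D = -3 + D)
-u(-54, -1 + 19) = -(-3 - 54) = -1*(-57) = 57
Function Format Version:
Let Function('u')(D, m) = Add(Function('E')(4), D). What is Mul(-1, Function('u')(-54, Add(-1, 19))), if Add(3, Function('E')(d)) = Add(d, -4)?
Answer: 57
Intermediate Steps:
Function('E')(d) = Add(-7, d) (Function('E')(d) = Add(-3, Add(d, -4)) = Add(-3, Add(-4, d)) = Add(-7, d))
Function('u')(D, m) = Add(-3, D) (Function('u')(D, m) = Add(Add(-7, 4), D) = Add(-3, D))
Mul(-1, Function('u')(-54, Add(-1, 19))) = Mul(-1, Add(-3, -54)) = Mul(-1, -57) = 57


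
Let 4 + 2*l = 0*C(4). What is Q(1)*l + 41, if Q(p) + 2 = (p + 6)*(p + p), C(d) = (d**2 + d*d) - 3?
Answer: 17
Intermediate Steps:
C(d) = -3 + 2*d**2 (C(d) = (d**2 + d**2) - 3 = 2*d**2 - 3 = -3 + 2*d**2)
Q(p) = -2 + 2*p*(6 + p) (Q(p) = -2 + (p + 6)*(p + p) = -2 + (6 + p)*(2*p) = -2 + 2*p*(6 + p))
l = -2 (l = -2 + (0*(-3 + 2*4**2))/2 = -2 + (0*(-3 + 2*16))/2 = -2 + (0*(-3 + 32))/2 = -2 + (0*29)/2 = -2 + (1/2)*0 = -2 + 0 = -2)
Q(1)*l + 41 = (-2 + 2*1**2 + 12*1)*(-2) + 41 = (-2 + 2*1 + 12)*(-2) + 41 = (-2 + 2 + 12)*(-2) + 41 = 12*(-2) + 41 = -24 + 41 = 17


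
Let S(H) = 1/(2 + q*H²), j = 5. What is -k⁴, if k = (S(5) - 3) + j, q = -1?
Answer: -4100625/279841 ≈ -14.653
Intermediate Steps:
S(H) = 1/(2 - H²)
k = 45/23 (k = (-1/(-2 + 5²) - 3) + 5 = (-1/(-2 + 25) - 3) + 5 = (-1/23 - 3) + 5 = -70/23 + 5 = 45/23 ≈ 1.9565)
-k⁴ = -(45/23)⁴ = -1*4100625/279841 = -4100625/279841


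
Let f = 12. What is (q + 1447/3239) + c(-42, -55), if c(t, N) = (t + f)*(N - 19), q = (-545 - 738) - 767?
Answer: 552077/3239 ≈ 170.45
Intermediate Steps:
q = -2050 (q = -1283 - 767 = -2050)
c(t, N) = (-19 + N)*(12 + t) (c(t, N) = (t + 12)*(N - 19) = (12 + t)*(-19 + N) = (-19 + N)*(12 + t))
(q + 1447/3239) + c(-42, -55) = (-2050 + 1447/3239) + (-228 - 19*(-42) + 12*(-55) - 55*(-42)) = (-2050 + 1447*(1/3239)) + (-228 + 798 - 660 + 2310) = (-2050 + 1447/3239) + 2220 = -6638503/3239 + 2220 = 552077/3239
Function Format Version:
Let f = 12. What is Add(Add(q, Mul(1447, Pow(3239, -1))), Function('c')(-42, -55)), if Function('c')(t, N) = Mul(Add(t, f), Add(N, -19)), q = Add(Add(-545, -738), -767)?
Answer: Rational(552077, 3239) ≈ 170.45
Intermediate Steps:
q = -2050 (q = Add(-1283, -767) = -2050)
Function('c')(t, N) = Mul(Add(-19, N), Add(12, t)) (Function('c')(t, N) = Mul(Add(t, 12), Add(N, -19)) = Mul(Add(12, t), Add(-19, N)) = Mul(Add(-19, N), Add(12, t)))
Add(Add(q, Mul(1447, Pow(3239, -1))), Function('c')(-42, -55)) = Add(Add(-2050, Mul(1447, Pow(3239, -1))), Add(-228, Mul(-19, -42), Mul(12, -55), Mul(-55, -42))) = Add(Add(-2050, Mul(1447, Rational(1, 3239))), Add(-228, 798, -660, 2310)) = Add(Add(-2050, Rational(1447, 3239)), 2220) = Add(Rational(-6638503, 3239), 2220) = Rational(552077, 3239)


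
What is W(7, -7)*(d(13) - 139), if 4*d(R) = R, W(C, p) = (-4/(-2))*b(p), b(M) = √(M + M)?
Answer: -543*I*√14/2 ≈ -1015.9*I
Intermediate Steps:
b(M) = √2*√M (b(M) = √(2*M) = √2*√M)
W(C, p) = 2*√2*√p (W(C, p) = (-4/(-2))*(√2*√p) = (-4*(-½))*(√2*√p) = 2*(√2*√p) = 2*√2*√p)
d(R) = R/4
W(7, -7)*(d(13) - 139) = (2*√2*√(-7))*((¼)*13 - 139) = (2*√2*(I*√7))*(13/4 - 139) = (2*I*√14)*(-543/4) = -543*I*√14/2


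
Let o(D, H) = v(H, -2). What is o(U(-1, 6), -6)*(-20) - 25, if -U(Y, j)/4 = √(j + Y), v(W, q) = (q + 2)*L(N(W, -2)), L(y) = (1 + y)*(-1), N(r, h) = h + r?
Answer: -25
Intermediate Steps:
L(y) = -1 - y
v(W, q) = (1 - W)*(2 + q) (v(W, q) = (q + 2)*(-1 - (-2 + W)) = (2 + q)*(-1 + (2 - W)) = (2 + q)*(1 - W) = (1 - W)*(2 + q))
U(Y, j) = -4*√(Y + j) (U(Y, j) = -4*√(j + Y) = -4*√(Y + j))
o(D, H) = 0 (o(D, H) = -(-1 + H)*(2 - 2) = -1*(-1 + H)*0 = 0)
o(U(-1, 6), -6)*(-20) - 25 = 0*(-20) - 25 = 0 - 25 = -25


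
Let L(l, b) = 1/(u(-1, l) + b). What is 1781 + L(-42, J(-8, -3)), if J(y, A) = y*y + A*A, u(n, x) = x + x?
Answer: 19590/11 ≈ 1780.9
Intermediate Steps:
u(n, x) = 2*x
J(y, A) = A² + y² (J(y, A) = y² + A² = A² + y²)
L(l, b) = 1/(b + 2*l) (L(l, b) = 1/(2*l + b) = 1/(b + 2*l))
1781 + L(-42, J(-8, -3)) = 1781 + 1/(((-3)² + (-8)²) + 2*(-42)) = 1781 + 1/((9 + 64) - 84) = 1781 + 1/(73 - 84) = 1781 + 1/(-11) = 1781 - 1/11 = 19590/11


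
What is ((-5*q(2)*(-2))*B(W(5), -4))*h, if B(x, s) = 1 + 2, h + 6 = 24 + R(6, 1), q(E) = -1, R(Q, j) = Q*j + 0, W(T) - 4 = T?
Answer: -720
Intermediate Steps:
W(T) = 4 + T
R(Q, j) = Q*j
h = 24 (h = -6 + (24 + 6*1) = -6 + (24 + 6) = -6 + 30 = 24)
B(x, s) = 3
((-5*q(2)*(-2))*B(W(5), -4))*h = ((-5*(-1)*(-2))*3)*24 = ((5*(-2))*3)*24 = -10*3*24 = -30*24 = -720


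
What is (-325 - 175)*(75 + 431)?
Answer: -253000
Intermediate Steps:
(-325 - 175)*(75 + 431) = -500*506 = -253000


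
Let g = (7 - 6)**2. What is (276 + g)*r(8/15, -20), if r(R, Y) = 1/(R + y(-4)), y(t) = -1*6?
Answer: -4155/82 ≈ -50.671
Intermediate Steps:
y(t) = -6
g = 1 (g = 1**2 = 1)
r(R, Y) = 1/(-6 + R) (r(R, Y) = 1/(R - 6) = 1/(-6 + R))
(276 + g)*r(8/15, -20) = (276 + 1)/(-6 + 8/15) = 277/(-6 + 8*(1/15)) = 277/(-6 + 8/15) = 277/(-82/15) = 277*(-15/82) = -4155/82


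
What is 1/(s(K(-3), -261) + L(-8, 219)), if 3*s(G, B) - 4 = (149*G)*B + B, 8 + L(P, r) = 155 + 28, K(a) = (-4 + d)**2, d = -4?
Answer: -3/2488628 ≈ -1.2055e-6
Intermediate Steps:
K(a) = 64 (K(a) = (-4 - 4)**2 = (-8)**2 = 64)
L(P, r) = 175 (L(P, r) = -8 + (155 + 28) = -8 + 183 = 175)
s(G, B) = 4/3 + B/3 + 149*B*G/3 (s(G, B) = 4/3 + ((149*G)*B + B)/3 = 4/3 + (149*B*G + B)/3 = 4/3 + (B + 149*B*G)/3 = 4/3 + (B/3 + 149*B*G/3) = 4/3 + B/3 + 149*B*G/3)
1/(s(K(-3), -261) + L(-8, 219)) = 1/((4/3 + (1/3)*(-261) + (149/3)*(-261)*64) + 175) = 1/((4/3 - 87 - 829632) + 175) = 1/(-2489153/3 + 175) = 1/(-2488628/3) = -3/2488628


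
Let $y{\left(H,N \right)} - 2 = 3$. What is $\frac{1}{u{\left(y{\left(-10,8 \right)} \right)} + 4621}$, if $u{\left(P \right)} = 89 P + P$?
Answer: $\frac{1}{5071} \approx 0.0001972$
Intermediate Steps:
$y{\left(H,N \right)} = 5$ ($y{\left(H,N \right)} = 2 + 3 = 5$)
$u{\left(P \right)} = 90 P$
$\frac{1}{u{\left(y{\left(-10,8 \right)} \right)} + 4621} = \frac{1}{90 \cdot 5 + 4621} = \frac{1}{450 + 4621} = \frac{1}{5071}$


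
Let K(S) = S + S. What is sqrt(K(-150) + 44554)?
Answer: sqrt(44254) ≈ 210.37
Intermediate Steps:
K(S) = 2*S
sqrt(K(-150) + 44554) = sqrt(2*(-150) + 44554) = sqrt(-300 + 44554) = sqrt(44254)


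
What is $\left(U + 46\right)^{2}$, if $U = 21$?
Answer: $4489$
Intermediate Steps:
$\left(U + 46\right)^{2} = \left(21 + 46\right)^{2} = 67^{2} = 4489$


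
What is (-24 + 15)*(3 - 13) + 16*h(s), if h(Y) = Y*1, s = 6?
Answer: 186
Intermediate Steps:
h(Y) = Y
(-24 + 15)*(3 - 13) + 16*h(s) = (-24 + 15)*(3 - 13) + 16*6 = -9*(-10) + 96 = 90 + 96 = 186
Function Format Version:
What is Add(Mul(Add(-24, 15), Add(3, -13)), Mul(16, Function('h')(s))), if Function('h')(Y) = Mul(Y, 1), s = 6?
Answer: 186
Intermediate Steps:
Function('h')(Y) = Y
Add(Mul(Add(-24, 15), Add(3, -13)), Mul(16, Function('h')(s))) = Add(Mul(Add(-24, 15), Add(3, -13)), Mul(16, 6)) = Add(Mul(-9, -10), 96) = Add(90, 96) = 186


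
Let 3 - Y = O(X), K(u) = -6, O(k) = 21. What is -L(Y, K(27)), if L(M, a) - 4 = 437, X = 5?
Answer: -441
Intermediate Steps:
Y = -18 (Y = 3 - 1*21 = 3 - 21 = -18)
L(M, a) = 441 (L(M, a) = 4 + 437 = 441)
-L(Y, K(27)) = -1*441 = -441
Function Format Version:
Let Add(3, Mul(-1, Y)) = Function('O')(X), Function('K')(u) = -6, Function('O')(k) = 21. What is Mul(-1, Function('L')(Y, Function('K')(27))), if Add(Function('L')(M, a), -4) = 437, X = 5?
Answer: -441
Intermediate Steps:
Y = -18 (Y = Add(3, Mul(-1, 21)) = Add(3, -21) = -18)
Function('L')(M, a) = 441 (Function('L')(M, a) = Add(4, 437) = 441)
Mul(-1, Function('L')(Y, Function('K')(27))) = Mul(-1, 441) = -441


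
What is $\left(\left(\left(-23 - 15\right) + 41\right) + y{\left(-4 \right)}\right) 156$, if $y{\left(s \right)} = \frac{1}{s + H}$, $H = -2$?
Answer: $442$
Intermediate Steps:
$y{\left(s \right)} = \frac{1}{-2 + s}$ ($y{\left(s \right)} = \frac{1}{s - 2} = \frac{1}{-2 + s}$)
$\left(\left(\left(-23 - 15\right) + 41\right) + y{\left(-4 \right)}\right) 156 = \left(\left(\left(-23 - 15\right) + 41\right) + \frac{1}{-2 - 4}\right) 156 = \left(\left(-38 + 41\right) + \frac{1}{-6}\right) 156 = \left(3 - \frac{1}{6}\right) 156 = \frac{17}{6} \cdot 156 = 442$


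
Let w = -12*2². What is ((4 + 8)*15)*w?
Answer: -8640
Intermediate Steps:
w = -48 (w = -12*4 = -48)
((4 + 8)*15)*w = ((4 + 8)*15)*(-48) = (12*15)*(-48) = 180*(-48) = -8640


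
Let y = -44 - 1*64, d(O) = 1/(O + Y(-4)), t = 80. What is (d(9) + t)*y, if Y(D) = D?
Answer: -43308/5 ≈ -8661.6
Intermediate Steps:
d(O) = 1/(-4 + O) (d(O) = 1/(O - 4) = 1/(-4 + O))
y = -108 (y = -44 - 64 = -108)
(d(9) + t)*y = (1/(-4 + 9) + 80)*(-108) = (1/5 + 80)*(-108) = (401/5)*(-108) = -43308/5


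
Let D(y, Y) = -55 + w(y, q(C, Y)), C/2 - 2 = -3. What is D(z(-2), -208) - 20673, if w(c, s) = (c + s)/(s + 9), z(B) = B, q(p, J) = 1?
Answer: -207281/10 ≈ -20728.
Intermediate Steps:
C = -2 (C = 4 + 2*(-3) = 4 - 6 = -2)
w(c, s) = (c + s)/(9 + s)
D(y, Y) = -549/10 + y/10 (D(y, Y) = -55 + (y + 1)/(9 + 1) = -55 + (1 + y)/10 = -55 + (⅒ + y/10) = -549/10 + y/10)
D(z(-2), -208) - 20673 = (-549/10 + (⅒)*(-2)) - 20673 = (-549/10 - ⅕) - 20673 = -551/10 - 20673 = -207281/10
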